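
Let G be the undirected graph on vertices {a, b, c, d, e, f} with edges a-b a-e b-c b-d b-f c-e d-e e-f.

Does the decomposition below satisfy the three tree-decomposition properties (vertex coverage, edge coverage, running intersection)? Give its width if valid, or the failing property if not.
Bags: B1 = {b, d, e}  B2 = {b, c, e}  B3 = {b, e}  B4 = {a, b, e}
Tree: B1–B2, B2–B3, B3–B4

No — vertex f appears in no bag.

A tree decomposition must satisfy three properties: every vertex lies in some bag; for every edge, both endpoints lie together in some bag; and for every vertex, the bags containing it form a connected subtree. Here vertex f appears in no bag, so the decomposition is invalid.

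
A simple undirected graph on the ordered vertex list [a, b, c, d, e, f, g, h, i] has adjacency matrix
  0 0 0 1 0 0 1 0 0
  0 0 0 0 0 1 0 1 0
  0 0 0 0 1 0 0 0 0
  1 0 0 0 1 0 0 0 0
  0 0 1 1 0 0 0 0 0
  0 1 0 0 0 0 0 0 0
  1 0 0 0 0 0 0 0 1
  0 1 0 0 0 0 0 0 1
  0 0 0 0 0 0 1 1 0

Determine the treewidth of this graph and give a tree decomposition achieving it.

Every bag has size at most 2, so the width is 2 − 1 = 1 and tw(G) ≤ 1. Any graph with an edge has treewidth ≥ 1, and G has the edge c–e. Hence tw(G) = 1 exactly.

Treewidth 1.
One optimal decomposition is:
Bags: B1 = {c, e}  B2 = {d, e}  B3 = {a, d}  B4 = {a, g}  B5 = {g, i}  B6 = {h, i}  B7 = {b, h}  B8 = {b, f}
Tree: B1–B2, B2–B3, B3–B4, B4–B5, B5–B6, B6–B7, B7–B8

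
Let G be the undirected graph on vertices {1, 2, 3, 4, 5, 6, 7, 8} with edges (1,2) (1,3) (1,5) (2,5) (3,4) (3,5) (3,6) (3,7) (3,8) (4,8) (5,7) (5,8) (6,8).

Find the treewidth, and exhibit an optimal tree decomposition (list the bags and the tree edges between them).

Treewidth 2.
One such decomposition:
Bags: B1 = {3, 5, 8}  B2 = {1, 3, 5}  B3 = {3, 6, 8}  B4 = {3, 5, 7}  B5 = {1, 2, 5}  B6 = {3, 4, 8}
Tree: B1–B2, B1–B3, B1–B4, B2–B5, B3–B6

Each bag holds 3 vertices, so the decomposition has width 2, which upper-bounds the treewidth. On the other hand G contains the 3-clique {1, 2, 5}. A clique must lie in a single bag of any decomposition, so no decomposition can have width below 2. Combining the bounds, tw(G) = 2.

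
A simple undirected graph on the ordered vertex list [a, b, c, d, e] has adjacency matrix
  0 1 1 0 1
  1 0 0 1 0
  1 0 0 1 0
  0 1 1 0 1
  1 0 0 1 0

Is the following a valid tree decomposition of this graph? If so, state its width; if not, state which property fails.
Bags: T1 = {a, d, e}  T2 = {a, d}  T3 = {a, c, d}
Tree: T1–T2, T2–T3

A tree decomposition must satisfy three properties: every vertex lies in some bag; for every edge, both endpoints lie together in some bag; and for every vertex, the bags containing it form a connected subtree. Here vertex b appears in no bag, so the decomposition is invalid.

No — vertex b appears in no bag.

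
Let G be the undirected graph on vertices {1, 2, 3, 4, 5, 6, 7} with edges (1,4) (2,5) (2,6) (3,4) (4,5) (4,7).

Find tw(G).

1

A width-1 tree decomposition is:
Bags: B1 = {4, 5}  B2 = {2, 5}  B3 = {3, 4}  B4 = {4, 7}  B5 = {2, 6}  B6 = {1, 4}
Tree: B1–B2, B1–B3, B3–B4, B2–B5, B4–B6
Every bag has size at most 2, so the width is 2 − 1 = 1 and tw(G) ≤ 1. Since G has at least one edge (e.g. 5–4), it is not an edgeless graph, so tw(G) ≥ 1. Hence tw(G) = 1 exactly.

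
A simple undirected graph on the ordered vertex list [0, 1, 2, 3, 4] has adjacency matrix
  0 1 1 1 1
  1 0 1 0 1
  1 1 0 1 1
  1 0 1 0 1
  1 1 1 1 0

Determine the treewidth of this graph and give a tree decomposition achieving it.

Treewidth 3.
One such decomposition:
Bags: B1 = {0, 1, 2, 4}  B2 = {0, 2, 3, 4}
Tree: B1–B2

Each bag holds 4 vertices, so the decomposition has width 3, which upper-bounds the treewidth. On the other hand G contains the 4-clique {0, 1, 2, 4}. A clique must lie in a single bag of any decomposition, so no decomposition can have width below 3. Combining the bounds, tw(G) = 3.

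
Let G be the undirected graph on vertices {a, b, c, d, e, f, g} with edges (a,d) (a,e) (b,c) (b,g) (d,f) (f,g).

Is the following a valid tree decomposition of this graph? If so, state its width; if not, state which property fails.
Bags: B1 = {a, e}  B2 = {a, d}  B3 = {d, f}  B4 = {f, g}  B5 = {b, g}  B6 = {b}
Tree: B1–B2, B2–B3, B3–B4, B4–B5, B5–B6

A tree decomposition must satisfy three properties: every vertex lies in some bag; for every edge, both endpoints lie together in some bag; and for every vertex, the bags containing it form a connected subtree. Here vertex c appears in no bag, so the decomposition is invalid.

No — vertex c appears in no bag.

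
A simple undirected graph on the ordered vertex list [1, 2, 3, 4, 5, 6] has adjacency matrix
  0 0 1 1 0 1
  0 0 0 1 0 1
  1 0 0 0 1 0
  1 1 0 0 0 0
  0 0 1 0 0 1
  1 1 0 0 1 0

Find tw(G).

A width-2 tree decomposition is:
Bags: B1 = {2, 4, 6}  B2 = {1, 4, 6}  B3 = {1, 5, 6}  B4 = {1, 3, 5}
Tree: B1–B2, B2–B3, B3–B4
The largest bag has 3 vertices, giving width 2; this decomposition certifies tw(G) ≤ 2. The edges 2–4–1–6–2 form a cycle, so G is not a tree and its treewidth is at least 2. Combining the bounds, tw(G) = 2.

2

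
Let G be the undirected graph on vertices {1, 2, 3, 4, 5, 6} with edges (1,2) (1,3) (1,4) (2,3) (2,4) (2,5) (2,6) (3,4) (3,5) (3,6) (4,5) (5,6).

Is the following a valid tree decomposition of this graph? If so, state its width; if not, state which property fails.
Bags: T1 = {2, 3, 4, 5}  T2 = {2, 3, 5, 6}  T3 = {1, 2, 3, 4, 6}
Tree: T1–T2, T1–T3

No — bags containing vertex 6 are not connected in the tree.

A tree decomposition must satisfy three properties: every vertex lies in some bag; for every edge, both endpoints lie together in some bag; and for every vertex, the bags containing it form a connected subtree. Here bags containing vertex 6 are not connected in the tree, so the decomposition is invalid.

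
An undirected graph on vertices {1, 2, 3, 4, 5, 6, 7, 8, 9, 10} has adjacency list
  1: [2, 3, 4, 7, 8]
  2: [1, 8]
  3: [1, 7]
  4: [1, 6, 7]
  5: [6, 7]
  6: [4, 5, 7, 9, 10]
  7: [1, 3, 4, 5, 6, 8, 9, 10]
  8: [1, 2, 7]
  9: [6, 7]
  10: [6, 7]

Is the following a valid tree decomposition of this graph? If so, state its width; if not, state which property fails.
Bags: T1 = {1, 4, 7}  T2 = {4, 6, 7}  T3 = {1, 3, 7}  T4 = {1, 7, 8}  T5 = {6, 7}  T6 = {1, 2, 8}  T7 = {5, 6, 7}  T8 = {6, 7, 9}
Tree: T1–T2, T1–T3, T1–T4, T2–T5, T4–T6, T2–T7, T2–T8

A tree decomposition must satisfy three properties: every vertex lies in some bag; for every edge, both endpoints lie together in some bag; and for every vertex, the bags containing it form a connected subtree. Here vertex 10 appears in no bag, so the decomposition is invalid.

No — vertex 10 appears in no bag.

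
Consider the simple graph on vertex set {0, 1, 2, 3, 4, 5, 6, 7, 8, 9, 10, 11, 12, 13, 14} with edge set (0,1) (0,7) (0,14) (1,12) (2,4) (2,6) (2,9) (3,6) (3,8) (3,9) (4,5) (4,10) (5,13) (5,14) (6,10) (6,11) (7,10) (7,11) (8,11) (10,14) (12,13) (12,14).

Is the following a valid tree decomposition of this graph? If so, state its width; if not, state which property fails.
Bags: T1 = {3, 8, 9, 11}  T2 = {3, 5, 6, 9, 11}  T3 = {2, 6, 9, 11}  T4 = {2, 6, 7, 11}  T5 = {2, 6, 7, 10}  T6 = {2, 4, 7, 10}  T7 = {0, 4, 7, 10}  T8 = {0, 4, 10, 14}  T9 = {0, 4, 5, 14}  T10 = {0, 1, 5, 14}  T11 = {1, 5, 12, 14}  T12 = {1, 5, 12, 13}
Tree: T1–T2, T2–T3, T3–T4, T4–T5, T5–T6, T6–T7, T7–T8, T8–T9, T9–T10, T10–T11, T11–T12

No — bags containing vertex 5 are not connected in the tree.

A tree decomposition must satisfy three properties: every vertex lies in some bag; for every edge, both endpoints lie together in some bag; and for every vertex, the bags containing it form a connected subtree. Here bags containing vertex 5 are not connected in the tree, so the decomposition is invalid.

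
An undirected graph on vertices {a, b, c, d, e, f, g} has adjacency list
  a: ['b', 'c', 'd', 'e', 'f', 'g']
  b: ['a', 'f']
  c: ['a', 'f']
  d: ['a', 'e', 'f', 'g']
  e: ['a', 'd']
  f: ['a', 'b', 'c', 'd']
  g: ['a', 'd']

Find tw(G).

2

A width-2 tree decomposition is:
Bags: B1 = {a, b, f}  B2 = {a, d, f}  B3 = {a, c, f}  B4 = {a, d, e}  B5 = {a, d, g}
Tree: B1–B2, B1–B3, B2–B4, B2–B5
Every bag has size at most 3, so the width is 3 − 1 = 2 and tw(G) ≤ 2. Conversely, {a, d, g} is a clique of size 3, and the vertices of any clique must share a bag in every tree decomposition; so some bag has ≥ 3 vertices and tw(G) ≥ 2. The upper and lower bounds meet at 2, so that is the treewidth.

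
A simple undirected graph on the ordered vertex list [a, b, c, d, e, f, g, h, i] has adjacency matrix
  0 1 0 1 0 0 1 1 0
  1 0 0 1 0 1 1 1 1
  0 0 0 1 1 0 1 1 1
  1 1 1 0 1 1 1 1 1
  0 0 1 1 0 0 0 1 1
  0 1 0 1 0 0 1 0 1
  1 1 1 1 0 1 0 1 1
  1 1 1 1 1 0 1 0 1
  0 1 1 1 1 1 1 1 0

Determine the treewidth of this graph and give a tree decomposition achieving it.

The largest bag has 5 vertices, giving width 4; this decomposition certifies tw(G) ≤ 4. For the lower bound, the 5 vertices {c, d, g, h, i} are pairwise adjacent, and any tree decomposition puts a clique entirely inside one bag — forcing width ≥ 4. Combining the bounds, tw(G) = 4.

Treewidth 4.
Bags: B1 = {b, d, g, h, i}  B2 = {c, d, g, h, i}  B3 = {c, d, e, h, i}  B4 = {a, b, d, g, h}  B5 = {b, d, f, g, i}
Tree: B1–B2, B2–B3, B1–B4, B1–B5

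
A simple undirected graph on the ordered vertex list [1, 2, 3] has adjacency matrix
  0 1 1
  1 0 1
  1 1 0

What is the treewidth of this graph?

2

A width-2 tree decomposition is:
Bags: B1 = {1, 2, 3}
Tree: (single bag)
With just one bag of size 3, the width is 3 − 1 = 2, so tw(G) ≤ 2. For the lower bound, the 3 vertices {1, 2, 3} are pairwise adjacent, and any tree decomposition puts a clique entirely inside one bag — forcing width ≥ 2. Hence tw(G) = 2 exactly.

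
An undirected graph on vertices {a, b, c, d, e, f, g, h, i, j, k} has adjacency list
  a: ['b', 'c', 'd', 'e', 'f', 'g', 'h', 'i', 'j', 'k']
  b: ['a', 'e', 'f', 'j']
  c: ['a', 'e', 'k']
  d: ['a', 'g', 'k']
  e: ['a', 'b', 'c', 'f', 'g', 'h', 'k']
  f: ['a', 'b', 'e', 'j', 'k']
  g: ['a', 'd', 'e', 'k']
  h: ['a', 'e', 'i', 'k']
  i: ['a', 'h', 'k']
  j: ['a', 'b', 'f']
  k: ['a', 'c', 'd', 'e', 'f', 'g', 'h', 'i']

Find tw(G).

3

A width-3 tree decomposition is:
Bags: B1 = {a, e, g, k}  B2 = {a, e, h, k}  B3 = {a, e, f, k}  B4 = {a, b, e, f}  B5 = {a, c, e, k}  B6 = {a, h, i, k}  B7 = {a, d, g, k}  B8 = {a, b, f, j}
Tree: B1–B2, B2–B3, B3–B4, B3–B5, B2–B6, B1–B7, B4–B8
Each bag holds 4 vertices, so the decomposition has width 3, which upper-bounds the treewidth. For the lower bound, the 4 vertices {a, b, f, j} are pairwise adjacent, and any tree decomposition puts a clique entirely inside one bag — forcing width ≥ 3. Combining the bounds, tw(G) = 3.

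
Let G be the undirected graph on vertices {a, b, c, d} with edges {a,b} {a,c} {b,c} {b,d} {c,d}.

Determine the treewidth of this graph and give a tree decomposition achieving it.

Treewidth 2.
One optimal decomposition is:
Bags: B1 = {b, c, d}  B2 = {a, b, c}
Tree: B1–B2

The largest bag has 3 vertices, giving width 2; this decomposition certifies tw(G) ≤ 2. On the other hand G contains the 3-clique {b, c, d}. A clique must lie in a single bag of any decomposition, so no decomposition can have width below 2. The upper and lower bounds meet at 2, so that is the treewidth.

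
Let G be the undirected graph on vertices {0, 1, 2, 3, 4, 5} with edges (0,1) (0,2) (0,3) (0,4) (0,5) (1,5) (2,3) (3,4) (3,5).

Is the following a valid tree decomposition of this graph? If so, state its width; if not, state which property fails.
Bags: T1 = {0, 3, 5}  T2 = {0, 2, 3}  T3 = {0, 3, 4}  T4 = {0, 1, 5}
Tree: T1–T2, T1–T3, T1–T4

Yes; width 2.

Checking the three conditions: (i) the bags cover all of {0, 1, 2, 3, 4, 5}; (ii) for each edge, some bag contains both endpoints; (iii) the bags containing any fixed vertex form a subtree. All hold, so the decomposition is valid with width 3 − 1 = 2.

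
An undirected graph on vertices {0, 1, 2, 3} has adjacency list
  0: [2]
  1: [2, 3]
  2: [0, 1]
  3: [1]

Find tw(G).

1

A width-1 tree decomposition is:
Bags: B1 = {0, 2}  B2 = {1, 2}  B3 = {1, 3}
Tree: B1–B2, B2–B3
The largest bag has 2 vertices, giving width 1; this decomposition certifies tw(G) ≤ 1. Since G has at least one edge (e.g. 0–2), it is not an edgeless graph, so tw(G) ≥ 1. The upper and lower bounds meet at 1, so that is the treewidth.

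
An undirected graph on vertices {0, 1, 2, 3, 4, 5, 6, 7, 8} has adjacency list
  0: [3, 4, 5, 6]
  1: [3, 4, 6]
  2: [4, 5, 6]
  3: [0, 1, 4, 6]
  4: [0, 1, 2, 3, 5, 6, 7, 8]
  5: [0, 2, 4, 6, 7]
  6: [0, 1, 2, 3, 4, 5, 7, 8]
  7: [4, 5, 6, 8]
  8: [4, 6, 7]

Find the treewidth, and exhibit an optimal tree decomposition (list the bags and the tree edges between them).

Treewidth 3.
One optimal decomposition is:
Bags: B1 = {4, 5, 6, 7}  B2 = {0, 4, 5, 6}  B3 = {0, 3, 4, 6}  B4 = {2, 4, 5, 6}  B5 = {4, 6, 7, 8}  B6 = {1, 3, 4, 6}
Tree: B1–B2, B2–B3, B2–B4, B1–B5, B3–B6

Each bag holds 4 vertices, so the decomposition has width 3, which upper-bounds the treewidth. On the other hand G contains the 4-clique {4, 6, 7, 8}. A clique must lie in a single bag of any decomposition, so no decomposition can have width below 3. Therefore the treewidth is 3.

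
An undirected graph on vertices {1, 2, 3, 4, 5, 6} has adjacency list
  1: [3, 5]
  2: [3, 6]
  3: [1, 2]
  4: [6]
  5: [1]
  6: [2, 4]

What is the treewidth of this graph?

1

A width-1 tree decomposition is:
Bags: B1 = {4, 6}  B2 = {2, 6}  B3 = {2, 3}  B4 = {1, 3}  B5 = {1, 5}
Tree: B1–B2, B2–B3, B3–B4, B4–B5
Every bag has size at most 2, so the width is 2 − 1 = 1 and tw(G) ≤ 1. Since G has at least one edge (e.g. 4–6), it is not an edgeless graph, so tw(G) ≥ 1. Combining the bounds, tw(G) = 1.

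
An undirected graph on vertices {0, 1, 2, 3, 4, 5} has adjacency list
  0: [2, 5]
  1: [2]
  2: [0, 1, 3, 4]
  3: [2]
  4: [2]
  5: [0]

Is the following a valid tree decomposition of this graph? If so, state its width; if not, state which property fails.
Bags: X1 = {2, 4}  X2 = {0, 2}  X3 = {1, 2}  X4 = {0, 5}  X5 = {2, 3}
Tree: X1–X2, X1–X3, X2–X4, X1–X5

Vertex coverage: the bags together contain {0, 1, 2, 3, 4, 5}, the full vertex set. Edge coverage: each edge of G has both endpoints in at least one bag. Running intersection: for every vertex, the bags containing it form a connected subtree. All three properties hold, so this is a valid tree decomposition of width max|bag| − 1 = 1, and hence tw(G) ≤ 1.

Yes; width 1.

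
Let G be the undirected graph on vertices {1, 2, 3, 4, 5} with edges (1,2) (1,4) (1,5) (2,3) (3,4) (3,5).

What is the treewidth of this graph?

2

A width-2 tree decomposition is:
Bags: B1 = {1, 3, 5}  B2 = {1, 3, 4}  B3 = {1, 2, 3}
Tree: B1–B2, B2–B3
The largest bag has 3 vertices, giving width 2; this decomposition certifies tw(G) ≤ 2. The edges 5–1–4–3–5 form a cycle, so G is not a tree and its treewidth is at least 2. Combining the bounds, tw(G) = 2.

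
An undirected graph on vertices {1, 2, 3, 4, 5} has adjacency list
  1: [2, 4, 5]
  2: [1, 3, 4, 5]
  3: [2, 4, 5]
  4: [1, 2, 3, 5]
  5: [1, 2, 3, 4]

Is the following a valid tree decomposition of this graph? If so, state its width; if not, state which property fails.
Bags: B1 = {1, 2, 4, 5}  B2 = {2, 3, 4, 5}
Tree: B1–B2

Checking the three conditions: (i) the bags cover all of {1, 2, 3, 4, 5}; (ii) for each edge, some bag contains both endpoints; (iii) the bags containing any fixed vertex form a subtree. All hold, so the decomposition is valid with width 4 − 1 = 3.

Yes; width 3.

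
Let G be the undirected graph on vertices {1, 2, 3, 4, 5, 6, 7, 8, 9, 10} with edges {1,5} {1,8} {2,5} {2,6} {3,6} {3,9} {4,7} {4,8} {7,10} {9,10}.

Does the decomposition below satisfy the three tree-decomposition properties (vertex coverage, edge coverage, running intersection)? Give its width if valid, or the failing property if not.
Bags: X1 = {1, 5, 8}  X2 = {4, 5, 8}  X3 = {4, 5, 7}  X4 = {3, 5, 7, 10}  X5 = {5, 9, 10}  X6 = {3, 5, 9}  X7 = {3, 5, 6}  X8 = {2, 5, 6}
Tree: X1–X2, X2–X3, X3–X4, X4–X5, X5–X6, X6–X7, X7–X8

No — bags containing vertex 3 are not connected in the tree.

A tree decomposition must satisfy three properties: every vertex lies in some bag; for every edge, both endpoints lie together in some bag; and for every vertex, the bags containing it form a connected subtree. Here bags containing vertex 3 are not connected in the tree, so the decomposition is invalid.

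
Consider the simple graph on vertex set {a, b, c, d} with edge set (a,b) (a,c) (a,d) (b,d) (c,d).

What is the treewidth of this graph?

2

A width-2 tree decomposition is:
Bags: B1 = {a, b, d}  B2 = {a, c, d}
Tree: B1–B2
The largest bag has 3 vertices, giving width 2; this decomposition certifies tw(G) ≤ 2. Conversely, {a, c, d} is a clique of size 3, and the vertices of any clique must share a bag in every tree decomposition; so some bag has ≥ 3 vertices and tw(G) ≥ 2. Hence tw(G) = 2 exactly.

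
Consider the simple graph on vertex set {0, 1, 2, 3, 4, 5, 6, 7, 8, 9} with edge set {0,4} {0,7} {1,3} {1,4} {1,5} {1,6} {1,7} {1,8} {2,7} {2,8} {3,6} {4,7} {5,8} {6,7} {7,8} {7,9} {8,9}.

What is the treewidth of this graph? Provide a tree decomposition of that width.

Treewidth 2.
One such decomposition:
Bags: B1 = {1, 7, 8}  B2 = {1, 4, 7}  B3 = {1, 6, 7}  B4 = {7, 8, 9}  B5 = {1, 3, 6}  B6 = {1, 5, 8}  B7 = {0, 4, 7}  B8 = {2, 7, 8}
Tree: B1–B2, B2–B3, B1–B4, B3–B5, B1–B6, B2–B7, B1–B8

Each bag holds 3 vertices, so the decomposition has width 2, which upper-bounds the treewidth. For the lower bound, the 3 vertices {1, 3, 6} are pairwise adjacent, and any tree decomposition puts a clique entirely inside one bag — forcing width ≥ 2. Therefore the treewidth is 2.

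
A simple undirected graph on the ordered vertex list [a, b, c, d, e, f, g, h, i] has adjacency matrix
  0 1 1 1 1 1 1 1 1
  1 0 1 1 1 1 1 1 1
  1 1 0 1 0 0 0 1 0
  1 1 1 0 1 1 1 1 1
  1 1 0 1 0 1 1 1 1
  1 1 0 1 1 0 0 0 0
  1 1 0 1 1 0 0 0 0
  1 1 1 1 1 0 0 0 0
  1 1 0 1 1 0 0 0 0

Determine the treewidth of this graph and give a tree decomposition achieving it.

Each bag holds 5 vertices, so the decomposition has width 4, which upper-bounds the treewidth. Conversely, {a, b, d, e, g} is a clique of size 5, and the vertices of any clique must share a bag in every tree decomposition; so some bag has ≥ 5 vertices and tw(G) ≥ 4. Therefore the treewidth is 4.

Treewidth 4.
One optimal decomposition is:
Bags: B1 = {a, b, d, e, g}  B2 = {a, b, d, e, i}  B3 = {a, b, d, e, h}  B4 = {a, b, d, e, f}  B5 = {a, b, c, d, h}
Tree: B1–B2, B1–B3, B1–B4, B3–B5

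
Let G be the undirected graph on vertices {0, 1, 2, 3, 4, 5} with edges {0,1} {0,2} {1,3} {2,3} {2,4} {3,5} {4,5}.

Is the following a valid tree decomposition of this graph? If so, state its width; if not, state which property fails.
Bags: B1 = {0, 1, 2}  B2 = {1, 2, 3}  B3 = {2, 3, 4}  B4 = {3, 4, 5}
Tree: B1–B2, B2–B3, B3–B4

Yes; width 2.

Checking the three conditions: (i) the bags cover all of {0, 1, 2, 3, 4, 5}; (ii) for each edge, some bag contains both endpoints; (iii) the bags containing any fixed vertex form a subtree. All hold, so the decomposition is valid with width 3 − 1 = 2.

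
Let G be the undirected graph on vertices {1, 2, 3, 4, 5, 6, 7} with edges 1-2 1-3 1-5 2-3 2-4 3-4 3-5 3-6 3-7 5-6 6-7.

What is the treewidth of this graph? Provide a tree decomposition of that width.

Treewidth 2.
One such decomposition:
Bags: B1 = {1, 2, 3}  B2 = {1, 3, 5}  B3 = {2, 3, 4}  B4 = {3, 5, 6}  B5 = {3, 6, 7}
Tree: B1–B2, B1–B3, B2–B4, B4–B5

Every bag has size at most 3, so the width is 3 − 1 = 2 and tw(G) ≤ 2. On the other hand G contains the 3-clique {1, 2, 3}. A clique must lie in a single bag of any decomposition, so no decomposition can have width below 2. Hence tw(G) = 2 exactly.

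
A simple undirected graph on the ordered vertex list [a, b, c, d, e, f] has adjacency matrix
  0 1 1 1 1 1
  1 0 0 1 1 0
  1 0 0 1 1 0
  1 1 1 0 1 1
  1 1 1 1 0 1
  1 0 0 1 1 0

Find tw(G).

3

A width-3 tree decomposition is:
Bags: B1 = {a, d, e, f}  B2 = {a, b, d, e}  B3 = {a, c, d, e}
Tree: B1–B2, B2–B3
Each bag holds 4 vertices, so the decomposition has width 3, which upper-bounds the treewidth. Conversely, {a, c, d, e} is a clique of size 4, and the vertices of any clique must share a bag in every tree decomposition; so some bag has ≥ 4 vertices and tw(G) ≥ 3. The upper and lower bounds meet at 3, so that is the treewidth.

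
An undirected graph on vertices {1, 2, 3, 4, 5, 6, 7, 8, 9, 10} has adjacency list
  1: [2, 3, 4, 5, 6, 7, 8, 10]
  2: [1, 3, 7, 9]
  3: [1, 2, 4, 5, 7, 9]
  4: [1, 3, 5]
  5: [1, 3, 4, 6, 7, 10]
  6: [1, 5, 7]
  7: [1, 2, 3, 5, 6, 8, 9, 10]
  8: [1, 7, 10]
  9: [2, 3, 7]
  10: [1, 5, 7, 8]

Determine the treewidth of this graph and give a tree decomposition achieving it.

Treewidth 3.
One such decomposition:
Bags: B1 = {1, 2, 3, 7}  B2 = {1, 3, 5, 7}  B3 = {2, 3, 7, 9}  B4 = {1, 5, 7, 10}  B5 = {1, 5, 6, 7}  B6 = {1, 3, 4, 5}  B7 = {1, 7, 8, 10}
Tree: B1–B2, B1–B3, B2–B4, B4–B5, B2–B6, B4–B7

Every bag has size at most 4, so the width is 4 − 1 = 3 and tw(G) ≤ 3. Conversely, {1, 3, 4, 5} is a clique of size 4, and the vertices of any clique must share a bag in every tree decomposition; so some bag has ≥ 4 vertices and tw(G) ≥ 3. Hence tw(G) = 3 exactly.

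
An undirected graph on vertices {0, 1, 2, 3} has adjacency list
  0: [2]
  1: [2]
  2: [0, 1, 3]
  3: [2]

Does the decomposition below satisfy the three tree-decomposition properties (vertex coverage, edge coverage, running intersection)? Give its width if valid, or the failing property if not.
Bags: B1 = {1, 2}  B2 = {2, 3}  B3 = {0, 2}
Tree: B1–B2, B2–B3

Vertex coverage: the bags together contain {0, 1, 2, 3}, the full vertex set. Edge coverage: each edge of G has both endpoints in at least one bag. Running intersection: for every vertex, the bags containing it form a connected subtree. All three properties hold, so this is a valid tree decomposition of width max|bag| − 1 = 1, and hence tw(G) ≤ 1.

Yes; width 1.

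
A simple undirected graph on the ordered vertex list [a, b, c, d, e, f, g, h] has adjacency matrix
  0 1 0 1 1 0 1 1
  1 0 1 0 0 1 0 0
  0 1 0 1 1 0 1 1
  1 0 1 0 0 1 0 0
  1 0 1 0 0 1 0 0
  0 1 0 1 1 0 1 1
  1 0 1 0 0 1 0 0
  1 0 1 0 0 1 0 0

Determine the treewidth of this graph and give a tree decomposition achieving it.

Each bag holds 4 vertices, so the decomposition has width 3, which upper-bounds the treewidth. For the lower bound: the 4 vertex sets {c,d}, {a,b}, {f}, {g} are disjoint, each induces a connected subgraph, and every pair is joined by at least one edge of G. Contracting each set to a single vertex therefore yields K_{4} as a minor, and since treewidth is minor-monotone, tw(G) ≥ tw(K_{4}) = 3. The upper and lower bounds meet at 3, so that is the treewidth.

Treewidth 3.
Bags: B1 = {a, c, d, f}  B2 = {a, b, c, f}  B3 = {a, c, f, g}  B4 = {a, c, f, h}  B5 = {a, c, e, f}
Tree: B1–B2, B2–B3, B3–B4, B4–B5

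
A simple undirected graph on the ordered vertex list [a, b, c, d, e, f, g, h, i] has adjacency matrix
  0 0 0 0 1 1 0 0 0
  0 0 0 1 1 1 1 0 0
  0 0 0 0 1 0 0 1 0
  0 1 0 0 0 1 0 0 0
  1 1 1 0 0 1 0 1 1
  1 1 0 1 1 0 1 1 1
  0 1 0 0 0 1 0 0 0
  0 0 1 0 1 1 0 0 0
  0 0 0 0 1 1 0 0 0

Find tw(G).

2

A width-2 tree decomposition is:
Bags: B1 = {e, f, h}  B2 = {b, e, f}  B3 = {b, f, g}  B4 = {c, e, h}  B5 = {e, f, i}  B6 = {a, e, f}  B7 = {b, d, f}
Tree: B1–B2, B2–B3, B1–B4, B1–B5, B2–B6, B2–B7
Every bag has size at most 3, so the width is 3 − 1 = 2 and tw(G) ≤ 2. On the other hand G contains the 3-clique {c, e, h}. A clique must lie in a single bag of any decomposition, so no decomposition can have width below 2. Therefore the treewidth is 2.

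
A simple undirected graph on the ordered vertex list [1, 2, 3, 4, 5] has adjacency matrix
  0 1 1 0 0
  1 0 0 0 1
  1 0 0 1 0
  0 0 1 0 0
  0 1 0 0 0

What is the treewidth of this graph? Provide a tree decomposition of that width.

Treewidth 1.
One such decomposition:
Bags: B1 = {3, 4}  B2 = {1, 3}  B3 = {1, 2}  B4 = {2, 5}
Tree: B1–B2, B2–B3, B3–B4

The largest bag has 2 vertices, giving width 1; this decomposition certifies tw(G) ≤ 1. Since G has at least one edge (e.g. 4–3), it is not an edgeless graph, so tw(G) ≥ 1. The upper and lower bounds meet at 1, so that is the treewidth.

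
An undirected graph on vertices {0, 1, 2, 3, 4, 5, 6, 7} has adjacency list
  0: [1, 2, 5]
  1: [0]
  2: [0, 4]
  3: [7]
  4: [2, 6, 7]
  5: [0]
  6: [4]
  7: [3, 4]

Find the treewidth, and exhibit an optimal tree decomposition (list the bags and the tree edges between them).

Treewidth 1.
One such decomposition:
Bags: B1 = {4, 6}  B2 = {2, 4}  B3 = {4, 7}  B4 = {0, 2}  B5 = {0, 1}  B6 = {3, 7}  B7 = {0, 5}
Tree: B1–B2, B2–B3, B2–B4, B4–B5, B3–B6, B5–B7

The largest bag has 2 vertices, giving width 1; this decomposition certifies tw(G) ≤ 1. Since G has at least one edge (e.g. 6–4), it is not an edgeless graph, so tw(G) ≥ 1. The upper and lower bounds meet at 1, so that is the treewidth.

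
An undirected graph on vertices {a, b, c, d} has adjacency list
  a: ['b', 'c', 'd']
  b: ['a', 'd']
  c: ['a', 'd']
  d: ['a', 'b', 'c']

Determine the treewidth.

A width-2 tree decomposition is:
Bags: B1 = {a, b, d}  B2 = {a, c, d}
Tree: B1–B2
Each bag holds 3 vertices, so the decomposition has width 2, which upper-bounds the treewidth. Conversely, {a, c, d} is a clique of size 3, and the vertices of any clique must share a bag in every tree decomposition; so some bag has ≥ 3 vertices and tw(G) ≥ 2. Hence tw(G) = 2 exactly.

2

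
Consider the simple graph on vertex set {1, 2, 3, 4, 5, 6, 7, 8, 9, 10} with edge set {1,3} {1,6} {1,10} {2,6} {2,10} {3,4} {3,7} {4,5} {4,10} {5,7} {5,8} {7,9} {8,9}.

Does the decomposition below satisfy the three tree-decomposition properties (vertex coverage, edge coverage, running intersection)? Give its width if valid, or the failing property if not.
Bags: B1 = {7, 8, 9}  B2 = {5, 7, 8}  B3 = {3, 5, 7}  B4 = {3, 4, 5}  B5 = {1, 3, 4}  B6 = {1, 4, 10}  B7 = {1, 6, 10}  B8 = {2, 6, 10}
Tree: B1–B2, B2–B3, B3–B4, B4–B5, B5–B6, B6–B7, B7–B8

Yes; width 2.

Every vertex of G appears in some bag (union = {1, 2, 3, 4, 5, 6, 7, 8, 9, 10}); every edge is covered by a bag; and for each vertex v the set of bags containing v is connected in the bag tree. The decomposition is therefore valid. The largest bag has 3 vertices, so the width is 2.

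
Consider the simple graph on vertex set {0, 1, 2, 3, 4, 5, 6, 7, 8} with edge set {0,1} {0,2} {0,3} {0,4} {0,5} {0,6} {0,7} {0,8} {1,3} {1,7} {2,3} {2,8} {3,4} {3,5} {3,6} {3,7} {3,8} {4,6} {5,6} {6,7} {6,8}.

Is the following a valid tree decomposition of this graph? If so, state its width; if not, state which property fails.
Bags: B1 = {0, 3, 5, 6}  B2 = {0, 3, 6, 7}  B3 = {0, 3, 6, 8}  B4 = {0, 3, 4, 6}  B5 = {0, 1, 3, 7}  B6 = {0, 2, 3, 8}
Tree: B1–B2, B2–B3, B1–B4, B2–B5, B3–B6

Yes; width 3.

Every vertex of G appears in some bag (union = {0, 1, 2, 3, 4, 5, 6, 7, 8}); every edge is covered by a bag; and for each vertex v the set of bags containing v is connected in the bag tree. The decomposition is therefore valid. The largest bag has 4 vertices, so the width is 3.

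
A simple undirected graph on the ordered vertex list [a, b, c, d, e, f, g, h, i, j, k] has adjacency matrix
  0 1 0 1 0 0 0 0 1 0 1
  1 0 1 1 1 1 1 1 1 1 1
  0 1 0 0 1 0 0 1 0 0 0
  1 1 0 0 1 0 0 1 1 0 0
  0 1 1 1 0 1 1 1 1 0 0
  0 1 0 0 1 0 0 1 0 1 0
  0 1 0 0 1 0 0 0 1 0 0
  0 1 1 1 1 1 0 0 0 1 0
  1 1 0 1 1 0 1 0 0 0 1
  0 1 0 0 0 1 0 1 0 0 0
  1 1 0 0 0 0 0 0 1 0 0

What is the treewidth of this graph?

3

A width-3 tree decomposition is:
Bags: B1 = {b, e, f, h}  B2 = {b, d, e, h}  B3 = {b, d, e, i}  B4 = {b, f, h, j}  B5 = {a, b, d, i}  B6 = {b, e, g, i}  B7 = {a, b, i, k}  B8 = {b, c, e, h}
Tree: B1–B2, B2–B3, B1–B4, B3–B5, B3–B6, B5–B7, B2–B8
Every bag has size at most 4, so the width is 4 − 1 = 3 and tw(G) ≤ 3. On the other hand G contains the 4-clique {b, f, h, j}. A clique must lie in a single bag of any decomposition, so no decomposition can have width below 3. Combining the bounds, tw(G) = 3.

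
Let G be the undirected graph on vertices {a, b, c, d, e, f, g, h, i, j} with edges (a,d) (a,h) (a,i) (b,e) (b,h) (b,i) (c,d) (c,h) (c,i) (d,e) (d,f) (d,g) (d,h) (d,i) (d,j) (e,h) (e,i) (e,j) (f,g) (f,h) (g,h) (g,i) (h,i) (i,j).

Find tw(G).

3

A width-3 tree decomposition is:
Bags: B1 = {c, d, h, i}  B2 = {d, e, h, i}  B3 = {d, e, i, j}  B4 = {d, g, h, i}  B5 = {b, e, h, i}  B6 = {d, f, g, h}  B7 = {a, d, h, i}
Tree: B1–B2, B2–B3, B1–B4, B2–B5, B4–B6, B2–B7
The largest bag has 4 vertices, giving width 3; this decomposition certifies tw(G) ≤ 3. For the lower bound, the 4 vertices {d, e, i, j} are pairwise adjacent, and any tree decomposition puts a clique entirely inside one bag — forcing width ≥ 3. Hence tw(G) = 3 exactly.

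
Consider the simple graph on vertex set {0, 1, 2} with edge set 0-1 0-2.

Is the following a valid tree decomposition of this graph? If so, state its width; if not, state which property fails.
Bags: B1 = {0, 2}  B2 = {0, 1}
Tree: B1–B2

Yes; width 1.

Every vertex of G appears in some bag (union = {0, 1, 2}); every edge is covered by a bag; and for each vertex v the set of bags containing v is connected in the bag tree. The decomposition is therefore valid. The largest bag has 2 vertices, so the width is 1.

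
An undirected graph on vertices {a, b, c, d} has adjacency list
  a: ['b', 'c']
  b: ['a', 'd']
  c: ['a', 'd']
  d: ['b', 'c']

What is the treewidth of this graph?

A width-2 tree decomposition is:
Bags: B1 = {a, c, d}  B2 = {a, b, d}
Tree: B1–B2
The largest bag has 3 vertices, giving width 2; this decomposition certifies tw(G) ≤ 2. The edges a–c–d–b–a form a cycle, so G is not a tree and its treewidth is at least 2. Hence tw(G) = 2 exactly.

2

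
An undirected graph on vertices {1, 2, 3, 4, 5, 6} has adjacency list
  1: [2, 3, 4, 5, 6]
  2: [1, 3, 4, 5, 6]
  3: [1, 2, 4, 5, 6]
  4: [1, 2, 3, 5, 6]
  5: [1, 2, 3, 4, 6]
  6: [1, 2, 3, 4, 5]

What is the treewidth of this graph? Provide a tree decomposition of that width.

A single bag containing all 6 vertices is trivially a valid decomposition of width 5. Conversely, {1, 2, 3, 4, 5, 6} is a clique of size 6, and the vertices of any clique must share a bag in every tree decomposition; so some bag has ≥ 6 vertices and tw(G) ≥ 5. The upper and lower bounds meet at 5, so that is the treewidth.

Treewidth 5.
Bags: B1 = {1, 2, 3, 4, 5, 6}
Tree: (single bag)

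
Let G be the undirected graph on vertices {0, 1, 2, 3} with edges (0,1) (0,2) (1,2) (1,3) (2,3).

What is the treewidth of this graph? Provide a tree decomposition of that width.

Treewidth 2.
One such decomposition:
Bags: B1 = {1, 2, 3}  B2 = {0, 1, 2}
Tree: B1–B2

Each bag holds 3 vertices, so the decomposition has width 2, which upper-bounds the treewidth. For the lower bound, the 3 vertices {0, 1, 2} are pairwise adjacent, and any tree decomposition puts a clique entirely inside one bag — forcing width ≥ 2. Combining the bounds, tw(G) = 2.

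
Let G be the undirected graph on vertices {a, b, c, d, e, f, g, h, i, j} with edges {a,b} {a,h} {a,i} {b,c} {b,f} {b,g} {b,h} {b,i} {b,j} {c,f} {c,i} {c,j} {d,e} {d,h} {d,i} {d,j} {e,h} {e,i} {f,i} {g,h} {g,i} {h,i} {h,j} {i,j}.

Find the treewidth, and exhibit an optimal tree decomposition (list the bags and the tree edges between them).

Treewidth 3.
Bags: B1 = {b, h, i, j}  B2 = {a, b, h, i}  B3 = {b, c, i, j}  B4 = {d, h, i, j}  B5 = {d, e, h, i}  B6 = {b, g, h, i}  B7 = {b, c, f, i}
Tree: B1–B2, B1–B3, B1–B4, B4–B5, B2–B6, B3–B7

The largest bag has 4 vertices, giving width 3; this decomposition certifies tw(G) ≤ 3. On the other hand G contains the 4-clique {d, h, i, j}. A clique must lie in a single bag of any decomposition, so no decomposition can have width below 3. Therefore the treewidth is 3.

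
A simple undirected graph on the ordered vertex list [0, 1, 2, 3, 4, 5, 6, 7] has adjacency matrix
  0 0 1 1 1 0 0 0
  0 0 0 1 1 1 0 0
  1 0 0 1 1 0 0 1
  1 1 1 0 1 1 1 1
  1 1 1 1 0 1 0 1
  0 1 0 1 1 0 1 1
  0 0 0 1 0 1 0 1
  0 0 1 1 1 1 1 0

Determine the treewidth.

3

A width-3 tree decomposition is:
Bags: B1 = {2, 3, 4, 7}  B2 = {3, 4, 5, 7}  B3 = {0, 2, 3, 4}  B4 = {3, 5, 6, 7}  B5 = {1, 3, 4, 5}
Tree: B1–B2, B1–B3, B2–B4, B2–B5
Each bag holds 4 vertices, so the decomposition has width 3, which upper-bounds the treewidth. On the other hand G contains the 4-clique {1, 3, 4, 5}. A clique must lie in a single bag of any decomposition, so no decomposition can have width below 3. Combining the bounds, tw(G) = 3.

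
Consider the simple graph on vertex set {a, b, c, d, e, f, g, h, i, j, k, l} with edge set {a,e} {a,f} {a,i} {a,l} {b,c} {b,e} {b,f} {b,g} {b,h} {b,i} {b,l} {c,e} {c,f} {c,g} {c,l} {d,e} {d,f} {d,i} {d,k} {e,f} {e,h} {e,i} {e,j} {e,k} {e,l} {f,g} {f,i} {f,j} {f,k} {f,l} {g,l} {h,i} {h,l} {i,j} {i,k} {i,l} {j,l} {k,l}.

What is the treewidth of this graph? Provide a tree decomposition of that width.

The largest bag has 5 vertices, giving width 4; this decomposition certifies tw(G) ≤ 4. For the lower bound, the 5 vertices {b, e, h, i, l} are pairwise adjacent, and any tree decomposition puts a clique entirely inside one bag — forcing width ≥ 4. The upper and lower bounds meet at 4, so that is the treewidth.

Treewidth 4.
One such decomposition:
Bags: B1 = {b, c, e, f, l}  B2 = {b, e, f, i, l}  B3 = {e, f, i, j, l}  B4 = {e, f, i, k, l}  B5 = {d, e, f, i, k}  B6 = {b, c, f, g, l}  B7 = {a, e, f, i, l}  B8 = {b, e, h, i, l}
Tree: B1–B2, B2–B3, B3–B4, B4–B5, B1–B6, B2–B7, B2–B8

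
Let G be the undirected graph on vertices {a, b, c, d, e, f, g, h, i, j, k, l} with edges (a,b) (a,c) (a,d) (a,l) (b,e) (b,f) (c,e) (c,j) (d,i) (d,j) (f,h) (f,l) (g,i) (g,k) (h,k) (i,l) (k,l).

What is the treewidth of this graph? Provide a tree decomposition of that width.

Treewidth 3.
One optimal decomposition is:
Bags: B1 = {c, d, e, j}  B2 = {a, c, d, e}  B3 = {a, b, d, e}  B4 = {a, b, d, i}  B5 = {a, b, i, l}  B6 = {b, f, i, l}  B7 = {f, g, i, l}  B8 = {f, g, k, l}  B9 = {f, g, h, k}
Tree: B1–B2, B2–B3, B3–B4, B4–B5, B5–B6, B6–B7, B7–B8, B8–B9

Each bag holds 4 vertices, so the decomposition has width 3, which upper-bounds the treewidth. For the lower bound: the 4 vertex sets {c,e,j}, {d}, {a}, {b,f,i,l} are disjoint, each induces a connected subgraph, and every pair is joined by at least one edge of G. Contracting each set to a single vertex therefore yields K_{4} as a minor, and since treewidth is minor-monotone, tw(G) ≥ tw(K_{4}) = 3. Hence tw(G) = 3 exactly.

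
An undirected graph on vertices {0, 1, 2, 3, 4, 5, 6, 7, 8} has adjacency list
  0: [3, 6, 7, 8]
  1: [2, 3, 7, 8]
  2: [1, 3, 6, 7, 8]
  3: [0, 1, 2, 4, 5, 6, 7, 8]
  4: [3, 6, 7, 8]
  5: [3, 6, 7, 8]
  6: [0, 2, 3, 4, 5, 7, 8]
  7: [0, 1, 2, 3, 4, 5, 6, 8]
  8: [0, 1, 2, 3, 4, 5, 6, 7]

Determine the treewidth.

A width-4 tree decomposition is:
Bags: B1 = {0, 3, 6, 7, 8}  B2 = {2, 3, 6, 7, 8}  B3 = {3, 5, 6, 7, 8}  B4 = {3, 4, 6, 7, 8}  B5 = {1, 2, 3, 7, 8}
Tree: B1–B2, B1–B3, B2–B4, B2–B5
Each bag holds 5 vertices, so the decomposition has width 4, which upper-bounds the treewidth. For the lower bound, the 5 vertices {1, 2, 3, 7, 8} are pairwise adjacent, and any tree decomposition puts a clique entirely inside one bag — forcing width ≥ 4. Therefore the treewidth is 4.

4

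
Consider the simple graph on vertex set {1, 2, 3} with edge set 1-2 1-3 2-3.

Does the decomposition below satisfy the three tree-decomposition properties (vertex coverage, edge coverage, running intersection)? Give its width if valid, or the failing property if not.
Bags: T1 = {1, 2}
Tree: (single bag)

A tree decomposition must satisfy three properties: every vertex lies in some bag; for every edge, both endpoints lie together in some bag; and for every vertex, the bags containing it form a connected subtree. Here vertex 3 appears in no bag, so the decomposition is invalid.

No — vertex 3 appears in no bag.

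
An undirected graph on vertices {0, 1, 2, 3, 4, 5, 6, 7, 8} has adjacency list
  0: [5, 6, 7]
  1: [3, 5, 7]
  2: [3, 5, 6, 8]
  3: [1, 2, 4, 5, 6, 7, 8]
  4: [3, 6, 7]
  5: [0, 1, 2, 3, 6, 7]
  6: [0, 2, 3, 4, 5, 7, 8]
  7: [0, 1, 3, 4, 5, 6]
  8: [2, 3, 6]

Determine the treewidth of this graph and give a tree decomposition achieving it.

Treewidth 3.
Bags: B1 = {3, 4, 6, 7}  B2 = {3, 5, 6, 7}  B3 = {1, 3, 5, 7}  B4 = {0, 5, 6, 7}  B5 = {2, 3, 5, 6}  B6 = {2, 3, 6, 8}
Tree: B1–B2, B2–B3, B2–B4, B2–B5, B5–B6

Every bag has size at most 4, so the width is 4 − 1 = 3 and tw(G) ≤ 3. For the lower bound, the 4 vertices {0, 5, 6, 7} are pairwise adjacent, and any tree decomposition puts a clique entirely inside one bag — forcing width ≥ 3. Combining the bounds, tw(G) = 3.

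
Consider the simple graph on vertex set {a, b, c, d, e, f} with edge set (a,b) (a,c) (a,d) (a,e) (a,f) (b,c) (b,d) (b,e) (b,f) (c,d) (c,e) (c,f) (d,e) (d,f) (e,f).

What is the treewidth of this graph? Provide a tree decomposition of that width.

Treewidth 5.
Bags: B1 = {a, b, c, d, e, f}
Tree: (single bag)

A single bag containing all 6 vertices is trivially a valid decomposition of width 5. On the other hand G contains the 6-clique {a, b, c, d, e, f}. A clique must lie in a single bag of any decomposition, so no decomposition can have width below 5. The upper and lower bounds meet at 5, so that is the treewidth.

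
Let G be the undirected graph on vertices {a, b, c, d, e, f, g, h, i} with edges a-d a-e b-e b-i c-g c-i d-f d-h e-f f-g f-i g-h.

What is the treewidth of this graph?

A width-3 tree decomposition is:
Bags: B1 = {a, b, d, e}  B2 = {b, d, e, f}  B3 = {b, d, f, i}  B4 = {d, f, h, i}  B5 = {f, g, h, i}  B6 = {c, g, h, i}
Tree: B1–B2, B2–B3, B3–B4, B4–B5, B5–B6
Each bag holds 4 vertices, so the decomposition has width 3, which upper-bounds the treewidth. For the lower bound: the 4 vertex sets {a,b,e}, {d}, {f}, {c,g,h,i} are disjoint, each induces a connected subgraph, and every pair is joined by at least one edge of G. Contracting each set to a single vertex therefore yields K_{4} as a minor, and since treewidth is minor-monotone, tw(G) ≥ tw(K_{4}) = 3. Combining the bounds, tw(G) = 3.

3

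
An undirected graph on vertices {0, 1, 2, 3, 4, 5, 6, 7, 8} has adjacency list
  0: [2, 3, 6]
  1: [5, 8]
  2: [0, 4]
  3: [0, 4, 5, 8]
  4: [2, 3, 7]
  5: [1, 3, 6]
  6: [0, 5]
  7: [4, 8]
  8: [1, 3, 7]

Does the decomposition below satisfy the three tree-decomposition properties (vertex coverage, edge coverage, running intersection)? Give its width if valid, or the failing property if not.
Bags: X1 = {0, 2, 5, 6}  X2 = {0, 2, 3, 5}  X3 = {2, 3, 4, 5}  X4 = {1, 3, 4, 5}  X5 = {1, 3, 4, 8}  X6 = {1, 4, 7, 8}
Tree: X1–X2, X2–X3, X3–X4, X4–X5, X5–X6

Every vertex of G appears in some bag (union = {0, 1, 2, 3, 4, 5, 6, 7, 8}); every edge is covered by a bag; and for each vertex v the set of bags containing v is connected in the bag tree. The decomposition is therefore valid. The largest bag has 4 vertices, so the width is 3.

Yes; width 3.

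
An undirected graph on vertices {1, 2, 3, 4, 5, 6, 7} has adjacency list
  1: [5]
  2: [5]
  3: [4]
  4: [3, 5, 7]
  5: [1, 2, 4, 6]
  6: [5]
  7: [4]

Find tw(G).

A width-1 tree decomposition is:
Bags: B1 = {4, 5}  B2 = {5, 6}  B3 = {2, 5}  B4 = {4, 7}  B5 = {3, 4}  B6 = {1, 5}
Tree: B1–B2, B2–B3, B1–B4, B1–B5, B1–B6
Every bag has size at most 2, so the width is 2 − 1 = 1 and tw(G) ≤ 1. G has an edge, so its treewidth is at least 1. The upper and lower bounds meet at 1, so that is the treewidth.

1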